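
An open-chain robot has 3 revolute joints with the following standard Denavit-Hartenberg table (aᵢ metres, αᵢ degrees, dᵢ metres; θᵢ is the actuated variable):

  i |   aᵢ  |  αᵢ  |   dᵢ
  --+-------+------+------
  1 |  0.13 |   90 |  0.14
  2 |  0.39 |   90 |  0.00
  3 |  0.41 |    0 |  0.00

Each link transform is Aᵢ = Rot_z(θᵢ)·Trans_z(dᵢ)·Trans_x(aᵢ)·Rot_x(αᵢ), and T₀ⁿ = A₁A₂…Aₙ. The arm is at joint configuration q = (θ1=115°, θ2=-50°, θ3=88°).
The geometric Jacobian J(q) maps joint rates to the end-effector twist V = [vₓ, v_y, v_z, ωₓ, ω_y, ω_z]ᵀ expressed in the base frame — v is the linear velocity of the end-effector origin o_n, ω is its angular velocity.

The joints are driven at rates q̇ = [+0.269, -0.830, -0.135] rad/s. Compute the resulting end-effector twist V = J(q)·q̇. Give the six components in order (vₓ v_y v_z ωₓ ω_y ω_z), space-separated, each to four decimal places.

-0.0498 -0.1460 -0.2581 -0.7959 -0.2570 0.3558

o_n = [0.2066, 0.5265, -0.1697]
J₁: ẑ×o_n = [-0.5265, 0.2066, 0.0000], ω = ẑ
J2: z=[0.9063, 0.4226, 0.0000] o=[-0.0549, 0.1178, 0.1400] → [-0.1309, 0.2807, 0.2599, 0.9063, 0.4226, 0.0000]
J3: z=[0.3237, -0.6943, -0.6428] o=[-0.1609, 0.3450, -0.1588] → [0.1243, -0.2327, 0.3139, 0.3237, -0.6943, -0.6428]
V = J·q̇ = [-0.0498, -0.1460, -0.2581, -0.7959, -0.2570, 0.3558]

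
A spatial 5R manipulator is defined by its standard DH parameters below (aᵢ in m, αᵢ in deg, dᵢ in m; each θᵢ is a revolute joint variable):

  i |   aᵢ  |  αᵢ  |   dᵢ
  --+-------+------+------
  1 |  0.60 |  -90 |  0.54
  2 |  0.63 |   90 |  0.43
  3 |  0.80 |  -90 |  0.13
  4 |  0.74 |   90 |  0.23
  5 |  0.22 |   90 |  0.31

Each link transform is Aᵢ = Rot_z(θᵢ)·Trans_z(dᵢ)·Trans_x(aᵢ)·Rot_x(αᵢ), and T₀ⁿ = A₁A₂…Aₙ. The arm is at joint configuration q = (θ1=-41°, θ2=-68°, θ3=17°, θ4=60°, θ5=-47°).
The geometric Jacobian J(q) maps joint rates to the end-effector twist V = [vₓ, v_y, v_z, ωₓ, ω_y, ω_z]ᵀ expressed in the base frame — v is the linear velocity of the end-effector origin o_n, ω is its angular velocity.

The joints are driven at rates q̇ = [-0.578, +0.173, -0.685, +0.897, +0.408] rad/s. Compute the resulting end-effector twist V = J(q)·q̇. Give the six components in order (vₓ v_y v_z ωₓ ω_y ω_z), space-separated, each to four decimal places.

-0.3179 -2.5374 -0.6265 1.1020 0.5447 -0.6881

o_n = [1.9901, -0.4864, 2.2654]
J₁: ẑ×o_n = [0.4864, 1.9901, -0.0000], ω = ẑ
J2: z=[0.6561, 0.7547, 0.0000] o=[0.4528, -0.3936, 0.5400] → [1.3022, -1.1319, -1.2210, 0.6561, 0.7547, 0.0000]
J3: z=[-0.6998, 0.6083, 0.3746] o=[0.9130, -0.2239, 1.1241] → [0.7925, 1.2021, -0.4716, -0.6998, 0.6083, 0.3746]
J4: z=[0.5447, 0.7936, -0.2711] o=[1.1918, -0.1564, 1.8822] → [0.2147, -0.4252, -0.8133, 0.5447, 0.7936, -0.2711]
J5: z=[0.0504, 0.2917, 0.9552] o=[1.9366, -0.3690, 1.9078] → [0.2164, 0.0332, -0.0215, 0.0504, 0.2917, 0.9552]
V = J·q̇ = [-0.3179, -2.5374, -0.6265, 1.1020, 0.5447, -0.6881]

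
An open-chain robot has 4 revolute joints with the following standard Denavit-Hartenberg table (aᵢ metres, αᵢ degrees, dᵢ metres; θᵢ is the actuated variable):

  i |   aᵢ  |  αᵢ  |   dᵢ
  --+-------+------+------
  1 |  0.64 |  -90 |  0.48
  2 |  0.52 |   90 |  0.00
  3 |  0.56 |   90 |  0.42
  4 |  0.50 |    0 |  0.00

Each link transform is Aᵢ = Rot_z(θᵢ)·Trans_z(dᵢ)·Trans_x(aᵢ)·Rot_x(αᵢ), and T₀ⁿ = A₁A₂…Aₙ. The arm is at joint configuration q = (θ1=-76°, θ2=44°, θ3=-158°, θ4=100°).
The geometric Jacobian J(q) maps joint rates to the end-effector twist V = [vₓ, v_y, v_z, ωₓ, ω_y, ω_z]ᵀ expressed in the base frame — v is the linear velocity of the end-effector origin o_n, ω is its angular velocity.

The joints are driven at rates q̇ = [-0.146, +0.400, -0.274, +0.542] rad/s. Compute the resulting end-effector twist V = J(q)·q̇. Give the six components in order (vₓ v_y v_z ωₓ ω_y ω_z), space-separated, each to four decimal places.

0.1034 -0.3086 -0.4489 0.7943 0.5447 -0.2021

o_n = [0.1503, -1.3356, 1.0799]
J₁: ẑ×o_n = [1.3356, 0.1503, -0.0000], ω = ẑ
J2: z=[0.9703, 0.2419, 0.0000] o=[0.1548, -0.6210, 0.4800] → [0.1451, -0.5820, -0.6923, 0.9703, 0.2419, 0.0000]
J3: z=[0.1681, -0.6740, 0.7193] o=[0.2453, -0.9839, 0.1188] → [-0.3948, -0.2299, -0.1231, 0.1681, -0.6740, 0.7193]
J4: z=[0.8345, 0.4858, 0.2602] o=[0.0220, -0.9554, 0.7816] → [0.2438, -0.2155, -0.3796, 0.8345, 0.4858, 0.2602]
V = J·q̇ = [0.1034, -0.3086, -0.4489, 0.7943, 0.5447, -0.2021]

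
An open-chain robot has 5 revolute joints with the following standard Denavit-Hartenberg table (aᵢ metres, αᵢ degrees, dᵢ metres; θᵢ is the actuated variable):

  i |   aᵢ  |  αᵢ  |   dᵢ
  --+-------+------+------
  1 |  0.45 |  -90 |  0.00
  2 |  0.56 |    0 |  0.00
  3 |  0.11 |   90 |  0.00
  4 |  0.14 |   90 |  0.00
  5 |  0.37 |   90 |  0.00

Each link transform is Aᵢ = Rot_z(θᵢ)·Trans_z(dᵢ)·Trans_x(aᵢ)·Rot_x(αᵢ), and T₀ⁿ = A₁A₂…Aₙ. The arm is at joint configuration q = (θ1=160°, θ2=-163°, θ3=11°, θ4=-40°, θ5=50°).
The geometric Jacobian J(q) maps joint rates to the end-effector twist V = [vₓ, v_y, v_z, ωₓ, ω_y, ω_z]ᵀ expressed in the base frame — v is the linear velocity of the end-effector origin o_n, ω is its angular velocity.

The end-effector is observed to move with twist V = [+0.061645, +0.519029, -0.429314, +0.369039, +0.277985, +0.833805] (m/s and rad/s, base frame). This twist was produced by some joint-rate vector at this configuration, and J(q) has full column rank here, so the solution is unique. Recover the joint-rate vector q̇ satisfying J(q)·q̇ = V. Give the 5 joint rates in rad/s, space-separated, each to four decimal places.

o_n = [0.6199, 0.0328, 0.1010]
J₁: ẑ×o_n = [-0.0328, 0.6199, 0.0000], ω = ẑ
J2: z=[-0.3420, -0.9397, 0.0000] o=[-0.4229, 0.1539, 0.0000] → [-0.0949, 0.0345, 1.0213, -0.3420, -0.9397, 0.0000]
J3: z=[-0.3420, -0.9397, 0.0000] o=[0.0804, -0.0293, 0.1637] → [0.0590, -0.0215, 0.4857, -0.3420, -0.9397, 0.0000]
J4: z=[0.4412, -0.1606, -0.8829] o=[0.1716, -0.0625, 0.2154] → [0.1025, -0.3453, 0.1140, 0.4412, -0.1606, -0.8829]
J5: z=[-0.2713, 0.9140, -0.3018] o=[0.2914, -0.0103, 0.2657] → [-0.1375, -0.1438, -0.3119, -0.2713, 0.9140, -0.3018]
q̇ = J⁺·V = [0.8540, -0.4420, -0.1990, 0.1360, -0.3310]

0.8540 -0.4420 -0.1990 0.1360 -0.3310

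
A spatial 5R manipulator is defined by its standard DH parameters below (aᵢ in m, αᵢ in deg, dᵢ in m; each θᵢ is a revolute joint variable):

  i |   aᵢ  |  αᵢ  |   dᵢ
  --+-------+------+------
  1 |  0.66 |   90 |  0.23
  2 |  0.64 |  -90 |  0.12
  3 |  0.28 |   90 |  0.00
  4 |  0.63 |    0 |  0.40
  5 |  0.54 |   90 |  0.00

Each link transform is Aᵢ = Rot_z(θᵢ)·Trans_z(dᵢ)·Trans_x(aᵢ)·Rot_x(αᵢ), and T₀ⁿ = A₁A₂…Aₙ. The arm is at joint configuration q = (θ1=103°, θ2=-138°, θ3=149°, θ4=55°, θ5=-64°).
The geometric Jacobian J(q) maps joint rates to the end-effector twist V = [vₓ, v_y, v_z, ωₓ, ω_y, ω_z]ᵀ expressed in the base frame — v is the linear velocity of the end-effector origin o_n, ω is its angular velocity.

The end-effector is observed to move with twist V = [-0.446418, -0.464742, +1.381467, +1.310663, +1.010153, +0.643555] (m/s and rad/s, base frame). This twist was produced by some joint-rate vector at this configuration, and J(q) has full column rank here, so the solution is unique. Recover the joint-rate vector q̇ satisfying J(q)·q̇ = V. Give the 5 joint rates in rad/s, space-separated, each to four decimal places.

0.7750 0.7980 0.5590 -0.7340 -0.0900

o_n = [-1.0470, 0.8547, 0.0169]
J₁: ẑ×o_n = [-0.8547, -1.0470, 0.0000], ω = ẑ
J2: z=[0.9744, 0.2250, 0.0000] o=[-0.1485, 0.6431, 0.2300] → [-0.0479, 0.2076, 0.4084, 0.9744, 0.2250, 0.0000]
J3: z=[-0.1505, 0.6520, -0.7431] o=[0.0754, 0.2067, -0.1982] → [0.6219, 0.8665, 0.6343, -0.1505, 0.6520, -0.7431]
J4: z=[-0.7491, -0.5658, -0.3446] o=[-0.1052, 0.3480, -0.0376] → [0.1438, 0.3655, -0.9124, -0.7491, -0.5658, -0.3446]
J5: z=[-0.7491, -0.5658, -0.3446] o=[-0.7156, 0.6406, -0.3518] → [-0.1348, 0.3904, -0.3479, -0.7491, -0.5658, -0.3446]
q̇ = J⁺·V = [0.7750, 0.7980, 0.5590, -0.7340, -0.0900]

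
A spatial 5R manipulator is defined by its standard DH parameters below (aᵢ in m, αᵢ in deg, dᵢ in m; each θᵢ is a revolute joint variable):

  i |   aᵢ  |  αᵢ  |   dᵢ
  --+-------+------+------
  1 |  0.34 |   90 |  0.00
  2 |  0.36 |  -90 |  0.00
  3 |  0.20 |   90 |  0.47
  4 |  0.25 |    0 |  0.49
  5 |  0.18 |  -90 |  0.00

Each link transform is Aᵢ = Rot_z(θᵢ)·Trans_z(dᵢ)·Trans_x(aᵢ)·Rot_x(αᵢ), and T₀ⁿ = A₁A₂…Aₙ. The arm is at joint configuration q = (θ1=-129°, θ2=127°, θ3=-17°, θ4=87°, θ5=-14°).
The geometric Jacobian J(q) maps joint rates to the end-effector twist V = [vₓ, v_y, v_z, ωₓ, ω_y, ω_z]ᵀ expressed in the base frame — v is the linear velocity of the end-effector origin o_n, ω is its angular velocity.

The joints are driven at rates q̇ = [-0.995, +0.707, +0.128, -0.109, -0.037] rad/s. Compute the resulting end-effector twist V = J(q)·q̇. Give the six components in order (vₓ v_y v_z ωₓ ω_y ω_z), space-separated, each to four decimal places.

0.8175 -0.0252 -0.6026 -0.3604 0.4565 -1.0379

o_n = [-0.0120, 0.8533, -0.1607]
J₁: ẑ×o_n = [-0.8533, -0.0120, 0.0000], ω = ẑ
J2: z=[-0.7771, 0.6293, 0.0000] o=[-0.2140, -0.2642, 0.0000] → [-0.1011, -0.1249, -0.9956, -0.7771, 0.6293, 0.0000]
J3: z=[0.5026, 0.6207, -0.6018] o=[-0.0776, -0.0959, 0.2875] → [0.2930, 0.1857, 0.4363, 0.5026, 0.6207, -0.6018]
J4: z=[-0.8539, 0.4651, -0.2335] o=[0.1856, 0.3221, 0.1574] → [-0.0239, -0.2255, -0.3617, -0.8539, 0.4651, -0.2335]
J5: z=[-0.8539, 0.4651, -0.2335] o=[-0.1056, 0.7132, -0.0973] → [0.0032, -0.0760, -0.1631, -0.8539, 0.4651, -0.2335]
V = J·q̇ = [0.8175, -0.0252, -0.6026, -0.3604, 0.4565, -1.0379]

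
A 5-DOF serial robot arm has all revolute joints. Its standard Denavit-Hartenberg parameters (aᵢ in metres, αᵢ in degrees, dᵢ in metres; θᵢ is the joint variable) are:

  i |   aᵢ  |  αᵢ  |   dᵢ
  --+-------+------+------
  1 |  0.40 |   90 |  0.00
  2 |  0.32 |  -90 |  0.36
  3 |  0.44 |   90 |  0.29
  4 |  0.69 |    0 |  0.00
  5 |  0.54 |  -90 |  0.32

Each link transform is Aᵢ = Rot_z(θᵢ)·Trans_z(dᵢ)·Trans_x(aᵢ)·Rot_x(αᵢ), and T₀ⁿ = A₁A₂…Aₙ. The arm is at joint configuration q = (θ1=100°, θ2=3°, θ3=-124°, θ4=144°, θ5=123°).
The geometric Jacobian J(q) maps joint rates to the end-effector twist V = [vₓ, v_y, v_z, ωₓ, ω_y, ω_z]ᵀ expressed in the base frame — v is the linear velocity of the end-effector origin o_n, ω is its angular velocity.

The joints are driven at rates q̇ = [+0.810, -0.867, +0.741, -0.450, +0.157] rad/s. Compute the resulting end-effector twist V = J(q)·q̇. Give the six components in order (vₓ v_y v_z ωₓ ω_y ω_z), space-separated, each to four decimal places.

-0.2572 -0.1060 0.1356 -0.7279 0.0786 1.5627

o_n = [-0.0330, 0.5306, 0.1632]
J₁: ẑ×o_n = [-0.5306, -0.0330, 0.0000], ω = ẑ
J2: z=[0.9848, 0.1736, 0.0000] o=[-0.0695, 0.3939, 0.0000] → [0.0283, -0.1608, 0.1283, 0.9848, 0.1736, 0.0000]
J3: z=[0.0091, -0.0515, 0.9986] o=[0.2296, 0.7711, 0.0167] → [0.2327, -0.2636, -0.0157, 0.0091, -0.0515, 0.9986]
J4: z=[-0.4069, -0.9124, -0.0434] o=[0.6341, 0.5776, 0.2935] → [0.1168, -0.0240, -0.5896, -0.4069, -0.9124, -0.0434]
J5: z=[-0.4069, -0.9124, -0.0434] o=[0.1279, 0.7833, 0.7148] → [0.4923, -0.2175, -0.0440, -0.4069, -0.9124, -0.0434]
V = J·q̇ = [-0.2572, -0.1060, 0.1356, -0.7279, 0.0786, 1.5627]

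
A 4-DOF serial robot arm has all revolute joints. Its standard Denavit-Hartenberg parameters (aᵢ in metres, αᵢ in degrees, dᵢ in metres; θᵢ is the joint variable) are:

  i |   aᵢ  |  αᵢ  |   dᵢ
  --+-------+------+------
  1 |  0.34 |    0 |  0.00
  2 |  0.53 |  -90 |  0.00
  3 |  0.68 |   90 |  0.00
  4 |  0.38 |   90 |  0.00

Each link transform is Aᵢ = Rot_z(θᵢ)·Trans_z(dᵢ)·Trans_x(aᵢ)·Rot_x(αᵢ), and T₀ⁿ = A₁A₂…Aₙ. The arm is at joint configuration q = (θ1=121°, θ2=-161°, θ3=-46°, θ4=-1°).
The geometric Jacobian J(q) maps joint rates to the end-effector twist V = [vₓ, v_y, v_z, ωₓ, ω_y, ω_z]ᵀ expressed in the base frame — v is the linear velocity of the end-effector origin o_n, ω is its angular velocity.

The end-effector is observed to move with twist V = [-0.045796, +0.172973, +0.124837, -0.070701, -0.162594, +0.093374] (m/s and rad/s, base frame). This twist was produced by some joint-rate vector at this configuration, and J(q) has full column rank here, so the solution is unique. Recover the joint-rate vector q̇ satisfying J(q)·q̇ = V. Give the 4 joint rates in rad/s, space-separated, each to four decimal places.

o_n = [0.7907, -0.5276, 0.7625]
J₁: ẑ×o_n = [0.5276, 0.7907, -0.0000], ω = ẑ
J2: z=[0.0000, 0.0000, 1.0000] o=[-0.1751, 0.2914, 0.0000] → [0.8190, 0.9658, -0.0000, 0.0000, 0.0000, 1.0000]
J3: z=[0.6428, 0.7660, 0.0000] o=[0.2309, -0.0492, 0.0000] → [0.5841, -0.4901, -0.7363, 0.6428, 0.7660, 0.0000]
J4: z=[-0.5510, 0.4624, 0.6947] o=[0.5927, -0.3529, 0.4892] → [0.2478, 0.2881, 0.0048, -0.5510, 0.4624, 0.6947]
q̇ = J⁺·V = [0.1560, -0.0140, -0.1700, -0.0700]

0.1560 -0.0140 -0.1700 -0.0700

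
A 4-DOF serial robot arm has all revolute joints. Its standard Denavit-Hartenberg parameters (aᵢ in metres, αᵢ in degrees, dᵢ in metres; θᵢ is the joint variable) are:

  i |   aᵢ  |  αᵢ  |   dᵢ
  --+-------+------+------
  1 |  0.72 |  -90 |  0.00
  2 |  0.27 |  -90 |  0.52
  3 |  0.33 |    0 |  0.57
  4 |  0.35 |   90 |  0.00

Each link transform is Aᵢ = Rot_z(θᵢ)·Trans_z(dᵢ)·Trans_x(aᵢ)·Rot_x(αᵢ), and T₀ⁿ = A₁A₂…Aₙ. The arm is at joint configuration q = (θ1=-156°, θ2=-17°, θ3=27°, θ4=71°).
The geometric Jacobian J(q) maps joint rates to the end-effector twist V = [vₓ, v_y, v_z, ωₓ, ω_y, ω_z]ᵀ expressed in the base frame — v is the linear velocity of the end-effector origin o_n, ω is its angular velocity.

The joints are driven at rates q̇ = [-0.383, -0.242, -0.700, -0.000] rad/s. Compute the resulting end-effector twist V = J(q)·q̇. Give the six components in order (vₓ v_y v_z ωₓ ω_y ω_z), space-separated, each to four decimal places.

o_n = [-1.2506, -0.5826, -0.3944]
J₁: ẑ×o_n = [0.5826, -1.2506, 0.0000], ω = ẑ
J2: z=[0.4067, -0.9135, 0.0000] o=[-0.6578, -0.2929, 0.0000] → [0.3603, 0.1604, -0.6595, 0.4067, -0.9135, 0.0000]
J3: z=[-0.2671, -0.1189, -0.9563] o=[-0.6821, -0.8729, 0.0789] → [0.3339, 0.4172, -0.1451, -0.2671, -0.1189, -0.9563]
J4: z=[-0.2671, -0.1189, -0.9563] o=[-1.1522, -0.9182, -0.3802] → [0.3226, 0.0903, -0.1013, -0.2671, -0.1189, -0.9563]
V = J·q̇ = [-0.5441, 0.1481, 0.2612, 0.0885, 0.3043, 0.2864]

-0.5441 0.1481 0.2612 0.0885 0.3043 0.2864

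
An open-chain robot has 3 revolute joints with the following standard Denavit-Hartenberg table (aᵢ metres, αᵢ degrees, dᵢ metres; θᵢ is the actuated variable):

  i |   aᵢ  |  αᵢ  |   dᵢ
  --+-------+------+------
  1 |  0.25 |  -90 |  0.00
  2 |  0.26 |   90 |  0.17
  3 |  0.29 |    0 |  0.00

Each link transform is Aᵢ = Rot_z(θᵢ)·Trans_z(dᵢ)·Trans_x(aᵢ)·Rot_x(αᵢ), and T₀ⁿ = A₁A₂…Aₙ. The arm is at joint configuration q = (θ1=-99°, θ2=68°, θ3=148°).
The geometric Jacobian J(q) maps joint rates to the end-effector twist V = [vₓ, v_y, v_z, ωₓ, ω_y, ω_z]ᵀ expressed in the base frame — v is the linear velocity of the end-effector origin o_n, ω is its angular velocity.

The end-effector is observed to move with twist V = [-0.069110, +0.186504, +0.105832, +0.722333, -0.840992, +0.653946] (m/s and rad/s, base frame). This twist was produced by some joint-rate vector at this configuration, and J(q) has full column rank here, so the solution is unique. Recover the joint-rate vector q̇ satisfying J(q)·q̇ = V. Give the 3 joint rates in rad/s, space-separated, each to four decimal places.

0.3640 0.8450 0.7740

o_n = [0.2798, -0.3028, -0.0130]
J₁: ẑ×o_n = [0.3028, 0.2798, -0.0000], ω = ẑ
J2: z=[0.9877, -0.1564, 0.0000] o=[-0.0391, -0.2469, 0.0000] → [0.0020, 0.0129, -0.0053, 0.9877, -0.1564, 0.0000]
J3: z=[-0.1450, -0.9158, 0.3746] o=[0.1136, -0.3697, -0.2411] → [-0.2339, 0.0953, 0.1425, -0.1450, -0.9158, 0.3746]
q̇ = J⁺·V = [0.3640, 0.8450, 0.7740]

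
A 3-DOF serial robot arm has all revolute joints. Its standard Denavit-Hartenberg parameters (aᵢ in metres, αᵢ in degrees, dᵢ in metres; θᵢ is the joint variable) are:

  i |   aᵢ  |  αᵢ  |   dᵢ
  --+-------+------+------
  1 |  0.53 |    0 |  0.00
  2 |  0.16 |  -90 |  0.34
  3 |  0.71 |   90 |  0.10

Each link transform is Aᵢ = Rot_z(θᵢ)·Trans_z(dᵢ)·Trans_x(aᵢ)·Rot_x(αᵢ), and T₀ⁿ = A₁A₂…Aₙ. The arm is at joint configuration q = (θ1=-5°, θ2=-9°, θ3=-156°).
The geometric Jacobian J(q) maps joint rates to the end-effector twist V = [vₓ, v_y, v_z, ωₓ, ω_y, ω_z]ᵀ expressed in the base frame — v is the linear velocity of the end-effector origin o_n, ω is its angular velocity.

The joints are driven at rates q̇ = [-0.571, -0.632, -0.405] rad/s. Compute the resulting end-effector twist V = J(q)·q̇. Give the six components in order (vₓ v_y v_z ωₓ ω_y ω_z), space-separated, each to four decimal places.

0.1191 0.2681 -0.2627 -0.0980 -0.3930 -1.2030

o_n = [0.0781, 0.1690, 0.6288]
J₁: ẑ×o_n = [-0.1690, 0.0781, 0.0000], ω = ẑ
J2: z=[0.0000, 0.0000, 1.0000] o=[0.5280, -0.0462, 0.0000] → [-0.2152, -0.4499, 0.0000, 0.0000, 0.0000, 1.0000]
J3: z=[0.2419, 0.9703, 0.0000] o=[0.6832, -0.0849, 0.3400] → [0.2802, -0.0699, 0.6486, 0.2419, 0.9703, 0.0000]
V = J·q̇ = [0.1191, 0.2681, -0.2627, -0.0980, -0.3930, -1.2030]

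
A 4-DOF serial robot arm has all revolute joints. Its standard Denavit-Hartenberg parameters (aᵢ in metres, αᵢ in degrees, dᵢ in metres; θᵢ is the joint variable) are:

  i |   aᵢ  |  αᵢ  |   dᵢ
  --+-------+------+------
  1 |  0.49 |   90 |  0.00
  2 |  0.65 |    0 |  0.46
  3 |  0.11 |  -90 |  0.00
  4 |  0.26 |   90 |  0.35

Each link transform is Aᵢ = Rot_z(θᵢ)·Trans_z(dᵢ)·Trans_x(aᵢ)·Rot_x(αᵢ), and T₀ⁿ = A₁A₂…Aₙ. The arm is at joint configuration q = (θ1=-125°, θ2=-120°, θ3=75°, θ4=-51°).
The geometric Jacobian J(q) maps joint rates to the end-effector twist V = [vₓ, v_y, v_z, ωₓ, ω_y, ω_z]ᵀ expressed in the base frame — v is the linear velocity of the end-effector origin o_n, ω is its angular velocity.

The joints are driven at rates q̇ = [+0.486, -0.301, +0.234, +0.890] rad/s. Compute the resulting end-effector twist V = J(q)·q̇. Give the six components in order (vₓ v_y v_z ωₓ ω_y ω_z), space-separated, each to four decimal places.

0.1981 -0.4843 -0.0589 -0.3061 -0.5539 1.1153

o_n = [-0.8899, -0.1166, -0.5089]
J₁: ẑ×o_n = [0.1166, -0.8899, 0.0000], ω = ẑ
J2: z=[-0.8192, 0.5736, 0.0000] o=[-0.2811, -0.4014, 0.0000] → [-0.2919, -0.4169, 0.1160, -0.8192, 0.5736, 0.0000]
J3: z=[-0.8192, 0.5736, 0.0000] o=[-0.4715, 0.1287, -0.5629] → [0.0310, 0.0442, 0.4410, -0.8192, 0.5736, 0.0000]
J4: z=[-0.4056, -0.5792, 0.7071] o=[-0.5161, 0.0650, -0.6407] → [0.0521, -0.2109, -0.1429, -0.4056, -0.5792, 0.7071]
V = J·q̇ = [0.1981, -0.4843, -0.0589, -0.3061, -0.5539, 1.1153]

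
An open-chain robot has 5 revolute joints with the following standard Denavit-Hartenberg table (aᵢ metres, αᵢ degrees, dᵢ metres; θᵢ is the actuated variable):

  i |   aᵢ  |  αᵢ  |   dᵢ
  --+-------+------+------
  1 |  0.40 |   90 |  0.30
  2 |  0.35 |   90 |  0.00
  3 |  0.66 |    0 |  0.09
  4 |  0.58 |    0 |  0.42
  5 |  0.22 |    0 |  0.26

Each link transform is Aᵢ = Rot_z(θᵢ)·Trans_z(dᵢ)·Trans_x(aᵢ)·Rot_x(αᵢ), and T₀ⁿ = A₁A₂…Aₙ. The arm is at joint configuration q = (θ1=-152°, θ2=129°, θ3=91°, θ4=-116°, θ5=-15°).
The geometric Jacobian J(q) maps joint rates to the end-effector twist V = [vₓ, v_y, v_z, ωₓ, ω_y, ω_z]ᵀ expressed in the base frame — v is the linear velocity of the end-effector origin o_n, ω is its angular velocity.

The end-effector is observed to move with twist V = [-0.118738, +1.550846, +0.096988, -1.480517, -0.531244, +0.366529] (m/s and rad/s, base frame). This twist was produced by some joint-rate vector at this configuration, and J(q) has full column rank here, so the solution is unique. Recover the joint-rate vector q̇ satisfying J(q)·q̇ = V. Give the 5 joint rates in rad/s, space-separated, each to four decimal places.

o_n = [-0.4361, 0.0777, 1.5871]
J₁: ẑ×o_n = [-0.0777, -0.4361, 0.0000], ω = ẑ
J2: z=[-0.4695, 0.8829, 0.0000] o=[-0.3532, -0.1878, 0.3000] → [1.1365, 0.6043, -0.0515, -0.4695, 0.8829, 0.0000]
J3: z=[-0.6862, -0.3648, 0.6293] o=[-0.1587, -0.0844, 0.5720] → [-0.4724, 0.5220, -0.2124, -0.6862, -0.3648, 0.6293]
J4: z=[-0.6862, -0.3648, 0.6293] o=[-0.5367, 0.4620, 0.6197] → [-0.1111, 0.7271, 0.3004, -0.6862, -0.3648, 0.6293]
J5: z=[-0.6862, -0.3648, 0.6293] o=[-0.4177, 0.2477, 1.2925] → [-0.0005, 0.1906, 0.1099, -0.6862, -0.3648, 0.6293]
q̇ = J⁺·V = [-0.8940, 0.2260, 0.7720, 0.7210, 0.5100]

-0.8940 0.2260 0.7720 0.7210 0.5100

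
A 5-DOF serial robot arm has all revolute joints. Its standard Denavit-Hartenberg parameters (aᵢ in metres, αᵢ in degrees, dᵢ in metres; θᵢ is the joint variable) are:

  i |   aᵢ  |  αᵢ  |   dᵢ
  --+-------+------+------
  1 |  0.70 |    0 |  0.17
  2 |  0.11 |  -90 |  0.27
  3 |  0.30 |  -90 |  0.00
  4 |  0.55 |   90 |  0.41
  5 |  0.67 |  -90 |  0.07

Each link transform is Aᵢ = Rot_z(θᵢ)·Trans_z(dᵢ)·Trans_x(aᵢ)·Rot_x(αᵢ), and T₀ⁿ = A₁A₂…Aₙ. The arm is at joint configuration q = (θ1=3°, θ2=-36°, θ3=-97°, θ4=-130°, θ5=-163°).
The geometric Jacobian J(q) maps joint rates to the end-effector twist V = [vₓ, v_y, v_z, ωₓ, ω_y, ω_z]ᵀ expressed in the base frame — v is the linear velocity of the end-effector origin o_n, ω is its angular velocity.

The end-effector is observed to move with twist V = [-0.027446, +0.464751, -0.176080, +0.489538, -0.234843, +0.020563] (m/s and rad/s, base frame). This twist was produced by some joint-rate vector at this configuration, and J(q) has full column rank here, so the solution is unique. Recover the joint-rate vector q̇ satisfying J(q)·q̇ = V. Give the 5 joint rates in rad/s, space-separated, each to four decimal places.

0.4700 -0.2570 0.2850 0.5110 0.3350

o_n = [0.8760, -0.2148, 0.7685]
J₁: ẑ×o_n = [0.2148, 0.8760, -0.0000], ω = ẑ
J2: z=[0.0000, 0.0000, 1.0000] o=[0.6990, 0.0366, 0.1700] → [0.2515, 0.1770, -0.0000, 0.0000, 0.0000, 1.0000]
J3: z=[0.5446, 0.8387, 0.0000] o=[0.7913, -0.0233, 0.4400] → [0.2755, -0.1789, -0.1754, 0.5446, 0.8387, 0.0000]
J4: z=[0.8324, -0.5406, 0.1219] o=[0.7606, -0.0034, 0.7378] → [0.0091, -0.0115, -0.1136, 0.8324, -0.5406, 0.1219]
J5: z=[-0.2718, -0.5899, -0.7603] o=[1.3675, 0.1049, 0.4368] → [-0.4388, 0.4639, -0.2031, -0.2718, -0.5899, -0.7603]
q̇ = J⁺·V = [0.4700, -0.2570, 0.2850, 0.5110, 0.3350]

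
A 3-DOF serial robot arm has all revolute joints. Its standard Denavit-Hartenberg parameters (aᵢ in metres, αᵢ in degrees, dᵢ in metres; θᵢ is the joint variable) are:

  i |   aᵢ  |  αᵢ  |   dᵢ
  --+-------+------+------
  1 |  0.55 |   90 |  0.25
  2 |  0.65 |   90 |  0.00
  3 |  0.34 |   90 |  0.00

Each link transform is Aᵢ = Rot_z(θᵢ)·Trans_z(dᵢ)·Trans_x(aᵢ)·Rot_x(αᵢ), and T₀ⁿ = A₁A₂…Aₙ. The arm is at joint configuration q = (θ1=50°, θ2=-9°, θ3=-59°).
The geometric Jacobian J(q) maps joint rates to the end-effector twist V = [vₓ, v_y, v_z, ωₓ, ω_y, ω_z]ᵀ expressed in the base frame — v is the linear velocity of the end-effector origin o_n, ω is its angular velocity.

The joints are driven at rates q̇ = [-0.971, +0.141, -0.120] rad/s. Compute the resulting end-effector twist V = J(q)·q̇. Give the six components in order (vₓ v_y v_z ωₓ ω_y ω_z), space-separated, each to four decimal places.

1.1706 -0.6342 0.1204 0.1201 -0.0763 -0.8525

o_n = [0.6541, 1.2329, 0.1209]
J₁: ẑ×o_n = [-1.2329, 0.6541, 0.0000], ω = ẑ
J2: z=[0.7660, -0.6428, 0.0000] o=[0.3535, 0.4213, 0.2500] → [0.0830, 0.0989, 0.8150, 0.7660, -0.6428, 0.0000]
J3: z=[-0.1006, -0.1198, -0.9877] o=[0.7662, 0.9131, 0.1483] → [0.3192, 0.1079, -0.0456, -0.1006, -0.1198, -0.9877]
V = J·q̇ = [1.1706, -0.6342, 0.1204, 0.1201, -0.0763, -0.8525]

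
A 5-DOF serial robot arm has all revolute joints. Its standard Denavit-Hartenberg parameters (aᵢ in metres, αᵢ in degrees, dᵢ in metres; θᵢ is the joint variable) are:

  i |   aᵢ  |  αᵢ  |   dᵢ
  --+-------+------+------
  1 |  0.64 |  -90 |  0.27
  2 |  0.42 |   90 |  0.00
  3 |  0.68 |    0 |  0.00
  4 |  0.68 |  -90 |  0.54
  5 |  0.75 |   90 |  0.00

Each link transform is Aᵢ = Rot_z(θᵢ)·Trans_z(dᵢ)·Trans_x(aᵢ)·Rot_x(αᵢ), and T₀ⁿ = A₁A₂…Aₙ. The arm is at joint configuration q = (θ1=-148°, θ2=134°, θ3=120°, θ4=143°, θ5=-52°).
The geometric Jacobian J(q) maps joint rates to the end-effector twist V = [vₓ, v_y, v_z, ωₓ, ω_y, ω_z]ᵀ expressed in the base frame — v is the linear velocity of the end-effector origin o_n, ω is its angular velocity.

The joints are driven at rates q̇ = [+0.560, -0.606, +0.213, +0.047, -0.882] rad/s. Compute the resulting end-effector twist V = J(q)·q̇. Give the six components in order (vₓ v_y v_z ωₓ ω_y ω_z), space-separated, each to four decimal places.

-0.0916 -1.5262 0.0676 -0.9385 0.0014 1.0091

o_n = [-1.5560, -0.3304, -0.4731]
J₁: ẑ×o_n = [0.3304, -1.5560, 0.0000], ω = ẑ
J2: z=[0.5299, -0.8480, 0.0000] o=[-0.5428, -0.3391, 0.2700] → [0.6302, 0.3938, -0.8547, 0.5299, -0.8480, 0.0000]
J3: z=[-0.6100, -0.3812, -0.6947] o=[-0.2953, -0.1845, -0.0321] → [0.0668, 0.6067, -0.3916, -0.6100, -0.3812, -0.6947]
J4: z=[-0.6100, -0.3812, -0.6947] o=[-0.1836, -0.8091, 0.2125] → [0.5939, 0.5352, -0.8152, -0.6100, -0.3812, -0.6947]
J5: z=[0.5201, 0.4687, -0.7140] o=[-0.9195, -0.4731, -0.1031] → [-0.0716, 0.6470, 0.3726, 0.5201, 0.4687, -0.7140]
V = J·q̇ = [-0.0916, -1.5262, 0.0676, -0.9385, 0.0014, 1.0091]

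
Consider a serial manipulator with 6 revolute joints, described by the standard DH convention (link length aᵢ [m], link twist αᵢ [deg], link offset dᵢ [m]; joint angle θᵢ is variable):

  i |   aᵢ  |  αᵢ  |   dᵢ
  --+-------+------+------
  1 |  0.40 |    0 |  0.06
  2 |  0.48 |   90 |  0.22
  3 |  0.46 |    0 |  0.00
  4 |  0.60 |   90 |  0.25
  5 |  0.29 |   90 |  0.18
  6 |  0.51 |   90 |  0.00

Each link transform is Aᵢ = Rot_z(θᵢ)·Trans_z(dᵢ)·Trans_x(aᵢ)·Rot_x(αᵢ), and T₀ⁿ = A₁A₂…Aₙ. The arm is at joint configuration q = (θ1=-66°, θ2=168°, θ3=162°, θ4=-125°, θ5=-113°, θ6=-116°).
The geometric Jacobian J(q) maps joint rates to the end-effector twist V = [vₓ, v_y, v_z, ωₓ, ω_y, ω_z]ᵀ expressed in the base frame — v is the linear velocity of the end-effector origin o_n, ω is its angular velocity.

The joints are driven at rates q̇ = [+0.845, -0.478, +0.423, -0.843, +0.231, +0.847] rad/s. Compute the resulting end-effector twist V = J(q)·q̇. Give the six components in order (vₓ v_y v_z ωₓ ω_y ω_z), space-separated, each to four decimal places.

o_n = [0.2781, -0.0000, 0.9899]
J₁: ẑ×o_n = [0.0000, 0.2781, -0.0000], ω = ẑ
J2: z=[0.0000, 0.0000, 1.0000] o=[0.1627, -0.3654, 0.0600] → [-0.3654, 0.1154, 0.0000, 0.0000, 0.0000, 1.0000]
J3: z=[0.9781, 0.2079, 0.0000] o=[0.0629, 0.1041, 0.2800] → [0.1476, -0.6944, -0.1466, 0.9781, 0.2079, 0.0000]
J4: z=[0.9781, 0.2079, 0.0000] o=[0.1539, -0.3238, 0.4221] → [0.1181, -0.5554, 0.2909, 0.9781, 0.2079, 0.0000]
J5: z=[-0.1251, 0.5887, -0.7986] o=[0.2988, 0.1969, 0.7832] → [-0.0355, 0.0424, 0.0368, -0.1251, 0.5887, -0.7986]
J6: z=[0.5350, -0.6378, -0.5540] o=[0.0339, 0.1588, 0.5713] → [-0.3550, -0.3592, 0.0708, 0.5350, -0.6378, -0.5540]
V = J·q̇ = [-0.1713, 0.0598, -0.2388, 0.0135, -0.4916, -0.2867]

-0.1713 0.0598 -0.2388 0.0135 -0.4916 -0.2867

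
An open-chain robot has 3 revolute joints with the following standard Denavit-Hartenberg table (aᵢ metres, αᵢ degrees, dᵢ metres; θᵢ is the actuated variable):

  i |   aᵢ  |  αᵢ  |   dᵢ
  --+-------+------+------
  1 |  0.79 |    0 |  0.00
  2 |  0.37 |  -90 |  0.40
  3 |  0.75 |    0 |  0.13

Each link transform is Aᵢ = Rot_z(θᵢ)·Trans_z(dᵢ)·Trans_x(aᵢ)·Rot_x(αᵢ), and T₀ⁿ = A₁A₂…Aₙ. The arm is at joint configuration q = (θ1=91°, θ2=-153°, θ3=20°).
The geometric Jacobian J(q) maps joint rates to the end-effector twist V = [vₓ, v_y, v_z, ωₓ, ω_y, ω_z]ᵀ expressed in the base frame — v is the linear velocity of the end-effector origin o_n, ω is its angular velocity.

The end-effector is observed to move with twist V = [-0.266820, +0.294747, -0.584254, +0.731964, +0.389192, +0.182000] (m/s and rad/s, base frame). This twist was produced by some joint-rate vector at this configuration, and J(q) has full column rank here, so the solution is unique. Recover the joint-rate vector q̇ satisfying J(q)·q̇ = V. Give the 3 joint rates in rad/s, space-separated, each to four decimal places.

0.4160 -0.2340 0.8290

o_n = [0.6056, -0.0981, 0.1435]
J₁: ẑ×o_n = [0.0981, 0.6056, -0.0000], ω = ẑ
J2: z=[0.0000, 0.0000, 1.0000] o=[-0.0138, 0.7899, 0.0000] → [0.8879, 0.6194, -0.0000, 0.0000, 0.0000, 1.0000]
J3: z=[0.8829, 0.4695, 0.0000] o=[0.1599, 0.4632, 0.4000] → [-0.1204, 0.2265, -0.7048, 0.8829, 0.4695, 0.0000]
q̇ = J⁺·V = [0.4160, -0.2340, 0.8290]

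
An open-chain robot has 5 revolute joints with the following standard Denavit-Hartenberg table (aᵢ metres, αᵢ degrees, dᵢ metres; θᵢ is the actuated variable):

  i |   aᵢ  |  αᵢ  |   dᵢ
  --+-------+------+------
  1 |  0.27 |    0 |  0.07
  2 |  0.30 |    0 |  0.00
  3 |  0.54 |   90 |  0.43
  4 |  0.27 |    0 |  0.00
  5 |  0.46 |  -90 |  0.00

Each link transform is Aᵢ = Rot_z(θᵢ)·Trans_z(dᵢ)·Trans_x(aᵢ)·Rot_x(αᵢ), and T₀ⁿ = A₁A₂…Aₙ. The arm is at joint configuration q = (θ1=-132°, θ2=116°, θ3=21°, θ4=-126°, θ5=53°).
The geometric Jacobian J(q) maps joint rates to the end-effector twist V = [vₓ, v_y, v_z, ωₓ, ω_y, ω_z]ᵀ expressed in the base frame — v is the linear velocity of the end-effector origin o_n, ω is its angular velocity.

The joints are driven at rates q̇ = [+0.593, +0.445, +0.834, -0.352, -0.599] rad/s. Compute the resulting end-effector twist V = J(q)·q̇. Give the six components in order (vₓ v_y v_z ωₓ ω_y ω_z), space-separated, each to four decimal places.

o_n = [0.6215, -0.2384, -0.1583]
J₁: ẑ×o_n = [0.2384, 0.6215, -0.0000], ω = ẑ
J2: z=[0.0000, 0.0000, 1.0000] o=[-0.1807, -0.2006, 0.0700] → [0.0377, 0.8022, -0.0000, 0.0000, 0.0000, 1.0000]
J3: z=[0.0000, 0.0000, 1.0000] o=[0.1077, -0.2833, 0.0700] → [-0.0450, 0.5138, 0.0000, 0.0000, 0.0000, 1.0000]
J4: z=[0.0872, -0.9962, 0.0000] o=[0.6457, -0.2363, 0.5000] → [0.6558, 0.0574, -0.0242, 0.0872, -0.9962, 0.0000]
J5: z=[0.0872, -0.9962, 0.0000] o=[0.4876, -0.2501, 0.2816] → [0.4382, 0.0383, 0.1345, 0.0872, -0.9962, 0.0000]
V = J·q̇ = [-0.3727, 1.1109, -0.0720, -0.0829, 0.9474, 1.8720]

-0.3727 1.1109 -0.0720 -0.0829 0.9474 1.8720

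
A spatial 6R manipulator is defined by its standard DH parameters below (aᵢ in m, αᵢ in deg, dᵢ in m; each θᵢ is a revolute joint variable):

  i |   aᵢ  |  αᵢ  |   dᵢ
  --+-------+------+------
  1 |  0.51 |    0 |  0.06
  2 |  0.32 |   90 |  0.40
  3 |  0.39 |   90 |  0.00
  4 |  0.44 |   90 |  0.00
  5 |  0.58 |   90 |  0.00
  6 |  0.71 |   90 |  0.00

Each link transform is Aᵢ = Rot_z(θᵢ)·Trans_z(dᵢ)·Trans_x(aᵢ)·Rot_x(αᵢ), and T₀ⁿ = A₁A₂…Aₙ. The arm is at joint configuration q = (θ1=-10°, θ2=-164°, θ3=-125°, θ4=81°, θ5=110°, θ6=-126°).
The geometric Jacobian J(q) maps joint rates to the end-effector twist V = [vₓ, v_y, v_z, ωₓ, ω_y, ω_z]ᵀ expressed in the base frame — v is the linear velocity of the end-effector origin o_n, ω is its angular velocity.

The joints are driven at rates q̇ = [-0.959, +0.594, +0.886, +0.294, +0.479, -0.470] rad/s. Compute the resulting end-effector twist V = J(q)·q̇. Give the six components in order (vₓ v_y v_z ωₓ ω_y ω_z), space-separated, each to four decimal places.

0.0593 -0.5322 -0.2603 0.2998 0.4084 -0.6195

o_n = [0.1926, 0.3510, 0.6437]
J₁: ẑ×o_n = [-0.3510, 0.1926, 0.0000], ω = ẑ
J2: z=[0.0000, 0.0000, 1.0000] o=[0.5023, -0.0886, 0.0600] → [-0.4395, -0.3096, 0.0000, 0.0000, 0.0000, 1.0000]
J3: z=[-0.1045, 0.9945, 0.0000] o=[0.1840, -0.1220, 0.4600] → [0.1827, 0.0192, -0.0580, -0.1045, 0.9945, 0.0000]
J4: z=[0.8147, 0.0856, 0.5736] o=[0.4065, -0.0986, 0.1405] → [-0.2148, -0.5326, 0.3846, 0.8147, 0.0856, 0.5736]
J5: z=[0.5798, -0.0964, -0.8091] o=[0.4003, 0.3377, 0.0841] → [-0.0432, -0.1564, -0.0123, 0.5798, -0.0964, -0.8091]
J6: z=[0.2655, 0.9611, 0.0758] o=[0.8471, 0.1877, 0.4222] → [0.2005, -0.1084, 0.6724, 0.2655, 0.9611, 0.0758]
V = J·q̇ = [0.0593, -0.5322, -0.2603, 0.2998, 0.4084, -0.6195]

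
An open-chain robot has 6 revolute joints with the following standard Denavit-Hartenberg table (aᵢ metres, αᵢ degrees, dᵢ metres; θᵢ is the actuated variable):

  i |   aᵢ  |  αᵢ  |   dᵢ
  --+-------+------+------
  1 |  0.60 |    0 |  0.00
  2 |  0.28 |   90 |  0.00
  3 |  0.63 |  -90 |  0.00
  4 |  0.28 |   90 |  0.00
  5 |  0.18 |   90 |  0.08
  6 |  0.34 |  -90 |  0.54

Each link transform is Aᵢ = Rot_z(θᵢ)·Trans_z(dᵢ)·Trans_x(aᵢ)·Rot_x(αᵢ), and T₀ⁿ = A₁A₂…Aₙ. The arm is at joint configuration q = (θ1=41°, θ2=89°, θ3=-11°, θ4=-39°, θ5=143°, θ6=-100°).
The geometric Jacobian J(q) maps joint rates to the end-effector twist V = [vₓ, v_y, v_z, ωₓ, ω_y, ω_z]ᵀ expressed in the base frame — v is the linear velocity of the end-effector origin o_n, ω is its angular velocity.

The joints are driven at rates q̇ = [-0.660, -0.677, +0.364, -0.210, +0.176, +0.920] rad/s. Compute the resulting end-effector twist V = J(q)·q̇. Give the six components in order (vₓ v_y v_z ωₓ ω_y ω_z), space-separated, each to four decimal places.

2.0312 0.5810 0.7280 0.3846 0.8628 -0.8829

o_n = [-0.4436, 1.6516, 0.2686]
J₁: ẑ×o_n = [-1.6516, -0.4436, 0.0000], ω = ẑ
J2: z=[0.0000, 0.0000, 1.0000] o=[0.4528, 0.3936, 0.0000] → [-1.2579, -0.8964, 0.0000, 0.0000, 0.0000, 1.0000]
J3: z=[0.7660, 0.6428, 0.0000] o=[0.2728, 0.6081, 0.0000] → [0.1727, -0.2058, 1.2599, 0.7660, 0.6428, 0.0000]
J4: z=[-0.1226, 0.1462, 0.9816] o=[-0.1247, 1.0819, -0.1202] → [-0.5024, -0.2654, -0.0233, -0.1226, 0.1462, 0.9816]
J5: z=[0.9924, 0.0263, 0.1201] o=[-0.1270, 1.3588, -0.1617] → [-0.0238, -0.4651, 0.2989, 0.9924, 0.0263, 0.1201]
J6: z=[-0.1029, 0.7119, 0.6947] o=[-0.0597, 1.2345, -0.0245] → [-0.0811, -0.2365, 0.2304, -0.1029, 0.7119, 0.6947]
V = J·q̇ = [2.0312, 0.5810, 0.7280, 0.3846, 0.8628, -0.8829]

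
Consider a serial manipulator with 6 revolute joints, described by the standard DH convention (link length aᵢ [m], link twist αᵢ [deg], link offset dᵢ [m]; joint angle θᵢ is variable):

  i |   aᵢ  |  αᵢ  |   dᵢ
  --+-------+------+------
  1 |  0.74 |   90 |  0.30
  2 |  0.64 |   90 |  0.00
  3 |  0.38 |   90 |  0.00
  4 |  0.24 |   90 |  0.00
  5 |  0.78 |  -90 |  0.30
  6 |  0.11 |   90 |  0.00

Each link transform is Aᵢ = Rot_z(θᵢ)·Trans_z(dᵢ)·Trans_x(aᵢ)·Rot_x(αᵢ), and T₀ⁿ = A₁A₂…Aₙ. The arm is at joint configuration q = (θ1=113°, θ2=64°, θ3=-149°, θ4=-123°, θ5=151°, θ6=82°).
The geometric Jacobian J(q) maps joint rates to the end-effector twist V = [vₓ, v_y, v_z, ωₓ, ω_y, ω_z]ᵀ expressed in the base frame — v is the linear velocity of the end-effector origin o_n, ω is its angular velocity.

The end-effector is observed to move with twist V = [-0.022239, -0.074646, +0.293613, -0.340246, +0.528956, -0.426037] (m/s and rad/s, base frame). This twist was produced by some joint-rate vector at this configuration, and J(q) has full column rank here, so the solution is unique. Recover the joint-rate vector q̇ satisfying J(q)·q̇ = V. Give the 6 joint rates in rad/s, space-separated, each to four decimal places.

-0.1090 0.6450 0.5600 -0.0400 -0.2600 0.6830

o_n = [-0.3844, 1.1347, 0.1232]
J₁: ẑ×o_n = [-1.1347, -0.3844, 0.0000], ω = ẑ
J2: z=[0.9205, 0.3907, 0.0000] o=[-0.2891, 0.6812, 0.3000] → [-0.0691, 0.1628, 0.4546, 0.9205, 0.3907, 0.0000]
J3: z=[-0.3512, 0.8273, -0.4384] o=[-0.3988, 0.9394, 0.8752] → [-0.5366, -0.2704, -0.0805, -0.3512, 0.8273, -0.4384]
J4: z=[0.8772, 0.1271, -0.4629] o=[-0.5231, 0.7315, 0.5825] → [0.1282, 0.3387, 0.3360, 0.8772, 0.1271, -0.4629]
J5: z=[0.0832, 0.9095, 0.4074] o=[-0.4097, 0.6365, 0.7714] → [-0.7925, 0.0642, 0.0185, 0.0832, 0.9095, 0.4074]
J6: z=[-0.9965, 0.0808, 0.0232] o=[-0.3755, 1.2275, 0.1815] → [-0.0026, -0.0584, 0.0932, -0.9965, 0.0808, 0.0232]
q̇ = J⁺·V = [-0.1090, 0.6450, 0.5600, -0.0400, -0.2600, 0.6830]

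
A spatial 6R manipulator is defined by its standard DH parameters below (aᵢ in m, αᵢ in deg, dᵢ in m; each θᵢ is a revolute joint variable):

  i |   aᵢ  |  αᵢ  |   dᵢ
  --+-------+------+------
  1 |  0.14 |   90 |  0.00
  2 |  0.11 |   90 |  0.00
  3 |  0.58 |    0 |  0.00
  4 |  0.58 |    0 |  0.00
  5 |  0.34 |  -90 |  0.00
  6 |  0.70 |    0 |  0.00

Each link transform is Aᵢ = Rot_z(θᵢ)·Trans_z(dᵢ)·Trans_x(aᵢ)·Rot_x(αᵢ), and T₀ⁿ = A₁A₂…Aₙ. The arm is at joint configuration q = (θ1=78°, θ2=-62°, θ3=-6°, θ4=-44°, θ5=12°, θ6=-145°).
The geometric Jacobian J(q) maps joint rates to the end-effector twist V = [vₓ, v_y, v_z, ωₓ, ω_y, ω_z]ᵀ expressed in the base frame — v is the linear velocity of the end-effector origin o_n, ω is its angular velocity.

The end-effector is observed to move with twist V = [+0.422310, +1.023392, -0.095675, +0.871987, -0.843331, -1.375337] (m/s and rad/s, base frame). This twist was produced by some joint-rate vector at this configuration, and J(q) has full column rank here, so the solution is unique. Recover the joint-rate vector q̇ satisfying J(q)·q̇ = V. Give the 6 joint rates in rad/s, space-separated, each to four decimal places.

-0.8860 0.8620 0.1930 0.1120 0.4930 0.2110

o_n = [-0.3125, 0.2674, -0.9617]
J₁: ẑ×o_n = [-0.2674, -0.3125, 0.0000], ω = ẑ
J2: z=[0.9781, -0.2079, 0.0000] o=[0.0291, 0.1369, 0.0000] → [0.1999, 0.9407, 0.0566, 0.9781, -0.2079, 0.0000]
J3: z=[-0.1836, -0.8637, -0.4695] o=[0.0398, 0.1875, -0.0971] → [0.7842, 0.0067, -0.3189, -0.1836, -0.8637, -0.4695]
J4: z=[-0.1836, -0.8637, -0.4695] o=[0.0368, 0.4649, -0.6064] → [0.2141, 0.0988, -0.2654, -0.1836, -0.8637, -0.4695]
J5: z=[-0.1836, -0.8637, -0.4695] o=[-0.3614, 0.7285, -0.9356] → [-0.1939, -0.0277, 0.1269, -0.1836, -0.8637, -0.4695]
J6: z=[0.8309, 0.1189, -0.5436] o=[-0.5400, 0.8951, -1.1722] → [-0.3162, -0.2985, -0.5486, 0.8309, 0.1189, -0.5436]
q̇ = J⁺·V = [-0.8860, 0.8620, 0.1930, 0.1120, 0.4930, 0.2110]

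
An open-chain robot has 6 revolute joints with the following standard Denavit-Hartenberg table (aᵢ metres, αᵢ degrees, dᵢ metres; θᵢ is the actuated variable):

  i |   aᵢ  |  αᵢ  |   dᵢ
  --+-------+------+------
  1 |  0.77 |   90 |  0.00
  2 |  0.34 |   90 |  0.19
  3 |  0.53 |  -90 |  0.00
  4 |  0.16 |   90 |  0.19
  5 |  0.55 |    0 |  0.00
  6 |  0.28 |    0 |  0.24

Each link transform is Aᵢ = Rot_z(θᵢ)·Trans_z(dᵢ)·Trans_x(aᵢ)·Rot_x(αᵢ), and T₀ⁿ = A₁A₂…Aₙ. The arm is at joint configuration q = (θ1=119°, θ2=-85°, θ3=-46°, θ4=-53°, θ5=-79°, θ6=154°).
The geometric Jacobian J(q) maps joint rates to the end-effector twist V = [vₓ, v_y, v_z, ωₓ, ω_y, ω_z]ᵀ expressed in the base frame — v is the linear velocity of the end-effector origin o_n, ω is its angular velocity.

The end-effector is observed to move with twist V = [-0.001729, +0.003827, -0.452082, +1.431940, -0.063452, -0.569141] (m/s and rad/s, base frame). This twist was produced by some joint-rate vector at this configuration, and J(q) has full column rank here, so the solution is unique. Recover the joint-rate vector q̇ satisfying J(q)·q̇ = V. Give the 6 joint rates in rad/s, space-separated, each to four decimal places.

-0.4770 -0.0840 0.0610 0.9260 0.8360 0.3170

o_n = [-0.4239, 0.2396, -0.6925]
J₁: ẑ×o_n = [-0.2396, -0.4239, 0.0000], ω = ẑ
J2: z=[0.8746, 0.4848, 0.0000] o=[-0.3733, 0.6735, 0.0000] → [-0.3357, 0.6057, -0.3549, 0.8746, 0.4848, 0.0000]
J3: z=[0.4830, -0.8713, -0.0872] o=[-0.2215, 0.7915, -0.3387] → [0.2602, 0.1885, -0.4429, 0.4830, -0.8713, -0.0872]
J4: z=[0.5772, 0.3916, -0.7166] o=[-0.5705, 0.6347, -0.7055] → [-0.2781, -0.1125, -0.2854, 0.5772, 0.3916, -0.7166]
J5: z=[0.8166, -0.2881, 0.5002] o=[-0.4625, 0.5693, -0.9194] → [0.0995, -0.1660, -0.2581, 0.8166, -0.2881, 0.5002]
J6: z=[0.8166, -0.2881, 0.5002] o=[-0.7752, 0.2662, -0.5835] → [0.0447, 0.2647, 0.0795, 0.8166, -0.2881, 0.5002]
q̇ = J⁺·V = [-0.4770, -0.0840, 0.0610, 0.9260, 0.8360, 0.3170]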